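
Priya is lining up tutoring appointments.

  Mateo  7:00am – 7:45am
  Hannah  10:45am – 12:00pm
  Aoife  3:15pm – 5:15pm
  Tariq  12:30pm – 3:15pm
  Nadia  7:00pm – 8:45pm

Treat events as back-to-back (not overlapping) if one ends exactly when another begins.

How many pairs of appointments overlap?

Two intervals overlap when each starts before the other ends.
Sorted by start: Mateo, Hannah, Tariq, Aoife, Nadia.
Hannah starts after Mateo ends, so nothing later overlaps Mateo either.
Tariq starts after Hannah ends, so nothing later overlaps Hannah either.
Aoife starts exactly when Tariq ends (back-to-back, no overlap), so nothing later overlaps Tariq either.
Nadia starts after Aoife ends.
No pair overlaps.

0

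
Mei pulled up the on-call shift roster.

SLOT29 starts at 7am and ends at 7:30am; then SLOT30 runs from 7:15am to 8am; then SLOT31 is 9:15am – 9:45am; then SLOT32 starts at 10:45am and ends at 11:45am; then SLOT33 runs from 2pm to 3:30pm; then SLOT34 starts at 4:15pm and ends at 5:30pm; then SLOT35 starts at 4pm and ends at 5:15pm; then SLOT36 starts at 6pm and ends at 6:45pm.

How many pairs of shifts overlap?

2

Sorted by start: SLOT29, SLOT30, SLOT31, SLOT32, SLOT33, SLOT35, SLOT34, SLOT36.
SLOT30 starts before SLOT29 ends → SLOT29 and SLOT30 overlap.
SLOT31 starts after SLOT29 ends, so nothing later overlaps SLOT29 either.
SLOT31 starts after SLOT30 ends, so nothing later overlaps SLOT30 either.
SLOT32 starts after SLOT31 ends, so nothing later overlaps SLOT31 either.
SLOT33 starts after SLOT32 ends, so nothing later overlaps SLOT32 either.
SLOT35 starts after SLOT33 ends, so nothing later overlaps SLOT33 either.
SLOT34 starts before SLOT35 ends → SLOT35 and SLOT34 overlap.
SLOT36 starts after SLOT35 ends.
SLOT36 starts after SLOT34 ends.
Overlapping pairs: SLOT29 & SLOT30, SLOT34 & SLOT35 — 2 in total.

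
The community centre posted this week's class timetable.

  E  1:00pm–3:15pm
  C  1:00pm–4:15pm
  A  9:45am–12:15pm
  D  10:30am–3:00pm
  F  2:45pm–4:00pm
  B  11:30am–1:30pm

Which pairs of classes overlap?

Check each pair: they overlap iff neither finishes before the other starts.
Sorted by start: A, D, B, C, E, F.
D starts before A ends → A and D overlap.
B starts before A ends → A and B overlap.
C starts after A ends — done with A.
B starts before D ends → D and B overlap.
C starts before D ends → D and C overlap.
E starts before D ends → D and E overlap.
F starts before D ends → D and F overlap.
C starts before B ends → B and C overlap.
E starts before B ends → B and E overlap.
F starts after B ends.
E starts before C ends → C and E overlap.
F starts before C ends → C and F overlap.
F starts before E ends → E and F overlap.

A & B, A & D, B & C, B & D, B & E, C & D, C & E, C & F, D & E, D & F, E & F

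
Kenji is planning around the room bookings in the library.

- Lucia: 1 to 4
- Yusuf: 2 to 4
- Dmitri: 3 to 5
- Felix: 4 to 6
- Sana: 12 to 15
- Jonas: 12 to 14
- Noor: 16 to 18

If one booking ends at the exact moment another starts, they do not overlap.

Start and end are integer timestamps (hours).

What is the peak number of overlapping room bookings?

Walk through starts and ends in time order (an end at T is processed before a start at T):
1 start Lucia → 1
2 start Yusuf → 2
3 start Dmitri → 3
4 end Lucia → 2
4 end Yusuf → 1
4 start Felix → 2
5 end Dmitri → 1
6 end Felix → 0
12 start Jonas → 1
12 start Sana → 2
14 end Jonas → 1
15 end Sana → 0
16 start Noor → 1
18 end Noor → 0
Peak is 3, at 3 (Dmitri, Lucia, Yusuf).

3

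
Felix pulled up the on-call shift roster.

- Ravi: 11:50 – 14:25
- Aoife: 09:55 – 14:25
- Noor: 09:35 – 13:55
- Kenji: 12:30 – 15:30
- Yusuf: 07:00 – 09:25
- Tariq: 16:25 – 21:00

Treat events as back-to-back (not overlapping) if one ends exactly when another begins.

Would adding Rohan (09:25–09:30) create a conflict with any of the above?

No — it doesn't clash with anything

Yusuf: ends 09:25 at or before Rohan starts 09:25 → clear.
Noor: starts 09:35 at or after Rohan ends 09:30 → clear.
Aoife: starts 09:55 at or after Rohan ends 09:30 → clear.
Ravi: starts 11:50 at or after Rohan ends 09:30 → clear.
Kenji: starts 12:30 at or after Rohan ends 09:30 → clear.
Tariq: starts 16:25 at or after Rohan ends 09:30 → clear.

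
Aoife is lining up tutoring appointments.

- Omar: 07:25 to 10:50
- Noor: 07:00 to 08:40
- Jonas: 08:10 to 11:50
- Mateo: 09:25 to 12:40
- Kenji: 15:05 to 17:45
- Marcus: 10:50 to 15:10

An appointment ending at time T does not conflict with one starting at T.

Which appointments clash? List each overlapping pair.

Jonas & Marcus, Jonas & Mateo, Jonas & Noor, Jonas & Omar, Kenji & Marcus, Marcus & Mateo, Mateo & Omar, Noor & Omar

Two intervals overlap when each starts before the other ends.
Sorted by start: Noor, Omar, Jonas, Mateo, Marcus, Kenji.
Omar starts before Noor ends → Noor and Omar overlap.
Jonas starts before Noor ends → Noor and Jonas overlap.
Mateo starts after Noor ends — done with Noor.
Jonas starts before Omar ends → Omar and Jonas overlap.
Mateo starts before Omar ends → Omar and Mateo overlap.
Marcus starts exactly when Omar ends (back-to-back, no overlap) — done with Omar.
Mateo starts before Jonas ends → Jonas and Mateo overlap.
Marcus starts before Jonas ends → Jonas and Marcus overlap.
Kenji starts after Jonas ends.
Marcus starts before Mateo ends → Mateo and Marcus overlap.
Kenji starts after Mateo ends.
Kenji starts before Marcus ends → Marcus and Kenji overlap.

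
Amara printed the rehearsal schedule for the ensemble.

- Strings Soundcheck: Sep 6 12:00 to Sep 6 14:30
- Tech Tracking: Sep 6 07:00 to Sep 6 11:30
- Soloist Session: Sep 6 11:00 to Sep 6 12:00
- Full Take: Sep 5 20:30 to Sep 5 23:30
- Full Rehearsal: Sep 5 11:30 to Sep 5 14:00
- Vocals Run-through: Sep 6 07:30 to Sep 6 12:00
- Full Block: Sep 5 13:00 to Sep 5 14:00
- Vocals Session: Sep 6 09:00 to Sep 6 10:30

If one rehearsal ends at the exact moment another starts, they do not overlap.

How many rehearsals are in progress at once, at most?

Sweep the timeline, counting +1 at each start and −1 at each end (ends before starts at a tie):
Sep 5 11:30 start Full Rehearsal → 1
Sep 5 13:00 start Full Block → 2
Sep 5 14:00 end Full Block → 1
Sep 5 14:00 end Full Rehearsal → 0
Sep 5 20:30 start Full Take → 1
Sep 5 23:30 end Full Take → 0
Sep 6 07:00 start Tech Tracking → 1
Sep 6 07:30 start Vocals Run-through → 2
Sep 6 09:00 start Vocals Session → 3
Sep 6 10:30 end Vocals Session → 2
Sep 6 11:00 start Soloist Session → 3
Sep 6 11:30 end Tech Tracking → 2
Sep 6 12:00 end Soloist Session → 1
Sep 6 12:00 end Vocals Run-through → 0
Sep 6 12:00 start Strings Soundcheck → 1
Sep 6 14:30 end Strings Soundcheck → 0
Peak is 3, at Sep 6 09:00 (Tech Tracking, Vocals Run-through, Vocals Session).

3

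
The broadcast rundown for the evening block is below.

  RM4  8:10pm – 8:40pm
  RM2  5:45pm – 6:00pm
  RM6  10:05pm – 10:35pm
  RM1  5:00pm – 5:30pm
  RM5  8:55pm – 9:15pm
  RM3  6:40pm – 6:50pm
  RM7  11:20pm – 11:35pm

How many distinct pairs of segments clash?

0

Sorted by start: RM1, RM2, RM3, RM4, RM5, RM6, RM7.
RM2 starts after RM1 ends — done with RM1.
RM3 starts after RM2 ends — done with RM2.
RM4 starts after RM3 ends — done with RM3.
RM5 starts after RM4 ends — done with RM4.
RM6 starts after RM5 ends — done with RM5.
RM7 starts after RM6 ends.
No pair overlaps.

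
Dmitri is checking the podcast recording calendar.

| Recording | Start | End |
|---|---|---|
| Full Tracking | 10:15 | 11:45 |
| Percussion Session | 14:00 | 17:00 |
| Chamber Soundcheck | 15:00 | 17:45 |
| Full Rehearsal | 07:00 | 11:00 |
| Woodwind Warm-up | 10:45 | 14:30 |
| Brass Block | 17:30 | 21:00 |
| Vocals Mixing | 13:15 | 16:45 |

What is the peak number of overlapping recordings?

3

Sweep the timeline, counting +1 at each start and −1 at each end (ends before starts at a tie):
07:00 start Full Rehearsal → 1
10:15 start Full Tracking → 2
10:45 start Woodwind Warm-up → 3
11:00 end Full Rehearsal → 2
11:45 end Full Tracking → 1
13:15 start Vocals Mixing → 2
14:00 start Percussion Session → 3
14:30 end Woodwind Warm-up → 2
15:00 start Chamber Soundcheck → 3
16:45 end Vocals Mixing → 2
17:00 end Percussion Session → 1
17:30 start Brass Block → 2
17:45 end Chamber Soundcheck → 1
21:00 end Brass Block → 0
Peak is 3, at 10:45 (Full Rehearsal, Full Tracking, Woodwind Warm-up).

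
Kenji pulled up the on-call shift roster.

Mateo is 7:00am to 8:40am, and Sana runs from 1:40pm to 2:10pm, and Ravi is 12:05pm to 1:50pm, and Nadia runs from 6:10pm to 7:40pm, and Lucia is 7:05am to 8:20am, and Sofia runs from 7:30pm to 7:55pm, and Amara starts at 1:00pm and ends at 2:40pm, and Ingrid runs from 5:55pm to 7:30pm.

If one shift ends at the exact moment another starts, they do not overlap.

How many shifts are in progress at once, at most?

3

Walk through starts and ends in time order (an end at T is processed before a start at T):
7:00am start Mateo → 1
7:05am start Lucia → 2
8:20am end Lucia → 1
8:40am end Mateo → 0
12:05pm start Ravi → 1
1:00pm start Amara → 2
1:40pm start Sana → 3
1:50pm end Ravi → 2
2:10pm end Sana → 1
2:40pm end Amara → 0
5:55pm start Ingrid → 1
6:10pm start Nadia → 2
7:30pm end Ingrid → 1
7:30pm start Sofia → 2
7:40pm end Nadia → 1
7:55pm end Sofia → 0
Peak is 3, at 1:40pm (Amara, Ravi, Sana).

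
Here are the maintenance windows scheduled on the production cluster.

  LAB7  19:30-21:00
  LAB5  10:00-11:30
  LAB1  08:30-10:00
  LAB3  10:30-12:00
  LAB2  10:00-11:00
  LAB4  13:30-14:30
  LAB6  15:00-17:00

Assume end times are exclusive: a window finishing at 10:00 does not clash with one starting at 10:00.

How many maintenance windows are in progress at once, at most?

3

Sort all start/end points and keep a running count:
08:30 start LAB1 → 1
10:00 end LAB1 → 0
10:00 start LAB2 → 1
10:00 start LAB5 → 2
10:30 start LAB3 → 3
11:00 end LAB2 → 2
11:30 end LAB5 → 1
12:00 end LAB3 → 0
13:30 start LAB4 → 1
14:30 end LAB4 → 0
15:00 start LAB6 → 1
17:00 end LAB6 → 0
19:30 start LAB7 → 1
21:00 end LAB7 → 0
Peak is 3, at 10:30 (LAB2, LAB3, LAB5).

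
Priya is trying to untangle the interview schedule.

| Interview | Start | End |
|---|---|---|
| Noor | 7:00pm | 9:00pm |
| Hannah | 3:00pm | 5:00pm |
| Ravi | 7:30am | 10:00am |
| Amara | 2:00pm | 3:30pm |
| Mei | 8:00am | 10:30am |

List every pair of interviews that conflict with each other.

Amara & Hannah, Mei & Ravi

Check each pair: they overlap iff neither finishes before the other starts.
Sorted by start: Ravi, Mei, Amara, Hannah, Noor.
Mei starts before Ravi ends → Ravi and Mei overlap.
Amara starts after Ravi ends; Ravi is clear from here.
Amara starts after Mei ends; Mei is clear from here.
Hannah starts before Amara ends → Amara and Hannah overlap.
Noor starts after Amara ends.
Noor starts after Hannah ends.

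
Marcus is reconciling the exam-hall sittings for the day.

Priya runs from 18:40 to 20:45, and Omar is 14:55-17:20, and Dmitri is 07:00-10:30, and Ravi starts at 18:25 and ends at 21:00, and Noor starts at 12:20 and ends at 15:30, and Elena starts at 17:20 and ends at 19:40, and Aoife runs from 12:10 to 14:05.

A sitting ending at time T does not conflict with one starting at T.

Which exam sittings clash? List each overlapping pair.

Aoife & Noor, Elena & Priya, Elena & Ravi, Noor & Omar, Priya & Ravi

Sorted by start: Dmitri, Aoife, Noor, Omar, Elena, Ravi, Priya.
Aoife starts after Dmitri ends, so Dmitri has no further overlaps.
Noor starts before Aoife ends → Aoife and Noor overlap.
Omar starts after Aoife ends, so Aoife has no further overlaps.
Omar starts before Noor ends → Noor and Omar overlap.
Elena starts after Noor ends, so Noor has no further overlaps.
Elena starts exactly when Omar ends (back-to-back, no overlap), so Omar has no further overlaps.
Ravi starts before Elena ends → Elena and Ravi overlap.
Priya starts before Elena ends → Elena and Priya overlap.
Priya starts before Ravi ends → Ravi and Priya overlap.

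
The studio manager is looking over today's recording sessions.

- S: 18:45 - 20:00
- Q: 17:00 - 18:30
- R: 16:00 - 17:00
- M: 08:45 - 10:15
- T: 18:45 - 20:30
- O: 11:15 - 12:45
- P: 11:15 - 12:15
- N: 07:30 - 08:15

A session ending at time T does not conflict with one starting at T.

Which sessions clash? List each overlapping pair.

Sorted by start: N, M, O, P, R, Q, S, T.
M starts after N ends — done with N.
O starts after M ends — done with M.
P starts before O ends → O and P overlap.
R starts after O ends — done with O.
R starts after P ends — done with P.
Q starts exactly when R ends (back-to-back, no overlap) — done with R.
S starts after Q ends — done with Q.
T starts before S ends → S and T overlap.

O & P, S & T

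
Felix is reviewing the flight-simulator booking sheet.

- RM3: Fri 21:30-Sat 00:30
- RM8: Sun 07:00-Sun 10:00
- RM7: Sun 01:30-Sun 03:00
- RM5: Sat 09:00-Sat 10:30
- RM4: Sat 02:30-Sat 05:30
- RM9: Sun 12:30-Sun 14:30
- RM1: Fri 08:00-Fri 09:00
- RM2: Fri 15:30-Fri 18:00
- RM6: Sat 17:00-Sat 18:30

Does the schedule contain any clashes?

No

Sorted by start: RM1, RM2, RM3, RM4, RM5, RM6, RM7, RM8, RM9.
RM2 starts after RM1 ends — done with RM1.
RM3 starts after RM2 ends — done with RM2.
RM4 starts after RM3 ends — done with RM3.
RM5 starts after RM4 ends — done with RM4.
RM6 starts after RM5 ends — done with RM5.
RM7 starts after RM6 ends — done with RM6.
RM8 starts after RM7 ends — done with RM7.
RM9 starts after RM8 ends.
Every pair is clear; the schedule has no overlaps.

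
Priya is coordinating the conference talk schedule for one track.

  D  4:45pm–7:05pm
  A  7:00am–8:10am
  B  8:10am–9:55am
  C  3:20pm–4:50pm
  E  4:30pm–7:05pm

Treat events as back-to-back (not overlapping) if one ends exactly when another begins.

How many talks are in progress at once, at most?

3

Walk through starts and ends in time order (an end at T is processed before a start at T):
7:00am start A → 1
8:10am end A → 0
8:10am start B → 1
9:55am end B → 0
3:20pm start C → 1
4:30pm start E → 2
4:45pm start D → 3
4:50pm end C → 2
7:05pm end D → 1
7:05pm end E → 0
Peak is 3, at 4:45pm (C, D, E).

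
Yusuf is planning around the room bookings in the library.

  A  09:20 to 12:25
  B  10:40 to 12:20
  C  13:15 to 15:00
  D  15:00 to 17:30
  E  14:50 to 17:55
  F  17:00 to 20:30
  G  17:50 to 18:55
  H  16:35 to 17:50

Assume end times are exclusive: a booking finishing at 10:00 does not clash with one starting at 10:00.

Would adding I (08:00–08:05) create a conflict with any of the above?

No — it doesn't clash with anything

A: starts 09:20 at or after I ends 08:05 → clear.
B: starts 10:40 at or after I ends 08:05 → clear.
C: starts 13:15 at or after I ends 08:05 → clear.
E: starts 14:50 at or after I ends 08:05 → clear.
D: starts 15:00 at or after I ends 08:05 → clear.
H: starts 16:35 at or after I ends 08:05 → clear.
F: starts 17:00 at or after I ends 08:05 → clear.
G: starts 17:50 at or after I ends 08:05 → clear.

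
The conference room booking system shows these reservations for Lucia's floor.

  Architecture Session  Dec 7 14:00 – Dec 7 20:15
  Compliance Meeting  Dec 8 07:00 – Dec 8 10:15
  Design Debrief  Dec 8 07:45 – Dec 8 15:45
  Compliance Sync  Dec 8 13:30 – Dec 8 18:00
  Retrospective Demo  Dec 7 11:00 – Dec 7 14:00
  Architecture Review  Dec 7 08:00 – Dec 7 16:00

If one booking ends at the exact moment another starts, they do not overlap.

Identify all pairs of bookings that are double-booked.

Two intervals overlap when each starts before the other ends.
Sorted by start: Architecture Review, Retrospective Demo, Architecture Session, Compliance Meeting, Design Debrief, Compliance Sync.
Retrospective Demo starts before Architecture Review ends → Architecture Review and Retrospective Demo overlap.
Architecture Session starts before Architecture Review ends → Architecture Review and Architecture Session overlap.
Compliance Meeting starts after Architecture Review ends; Architecture Review is clear from here.
Architecture Session starts exactly when Retrospective Demo ends (back-to-back, no overlap); Retrospective Demo is clear from here.
Compliance Meeting starts after Architecture Session ends; Architecture Session is clear from here.
Design Debrief starts before Compliance Meeting ends → Compliance Meeting and Design Debrief overlap.
Compliance Sync starts after Compliance Meeting ends.
Compliance Sync starts before Design Debrief ends → Design Debrief and Compliance Sync overlap.

Architecture Review & Architecture Session, Architecture Review & Retrospective Demo, Compliance Meeting & Design Debrief, Compliance Sync & Design Debrief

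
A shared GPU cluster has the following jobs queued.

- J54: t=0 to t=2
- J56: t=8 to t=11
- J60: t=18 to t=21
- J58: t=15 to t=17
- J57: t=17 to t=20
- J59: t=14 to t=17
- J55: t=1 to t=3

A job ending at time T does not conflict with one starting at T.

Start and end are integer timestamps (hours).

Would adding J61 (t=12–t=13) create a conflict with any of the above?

J54: ends t=2 at or before J61 starts t=12 → clear.
J55: ends t=3 at or before J61 starts t=12 → clear.
J56: ends t=11 at or before J61 starts t=12 → clear.
J59: starts t=14 at or after J61 ends t=13 → clear.
J58: starts t=15 at or after J61 ends t=13 → clear.
J57: starts t=17 at or after J61 ends t=13 → clear.
J60: starts t=18 at or after J61 ends t=13 → clear.

No — it doesn't clash with anything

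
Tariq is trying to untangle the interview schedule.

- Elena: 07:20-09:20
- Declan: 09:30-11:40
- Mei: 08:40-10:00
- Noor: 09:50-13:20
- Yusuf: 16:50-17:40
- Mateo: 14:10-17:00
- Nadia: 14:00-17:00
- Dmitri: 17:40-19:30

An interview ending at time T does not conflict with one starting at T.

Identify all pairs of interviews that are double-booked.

Declan & Mei, Declan & Noor, Elena & Mei, Mateo & Nadia, Mateo & Yusuf, Mei & Noor, Nadia & Yusuf

Sorted by start: Elena, Mei, Declan, Noor, Nadia, Mateo, Yusuf, Dmitri.
Mei starts before Elena ends → Elena and Mei overlap.
Declan starts after Elena ends; Elena is clear from here.
Declan starts before Mei ends → Mei and Declan overlap.
Noor starts before Mei ends → Mei and Noor overlap.
Nadia starts after Mei ends; Mei is clear from here.
Noor starts before Declan ends → Declan and Noor overlap.
Nadia starts after Declan ends; Declan is clear from here.
Nadia starts after Noor ends; Noor is clear from here.
Mateo starts before Nadia ends → Nadia and Mateo overlap.
Yusuf starts before Nadia ends → Nadia and Yusuf overlap.
Dmitri starts after Nadia ends.
Yusuf starts before Mateo ends → Mateo and Yusuf overlap.
Dmitri starts after Mateo ends.
Dmitri starts exactly when Yusuf ends (back-to-back, no overlap).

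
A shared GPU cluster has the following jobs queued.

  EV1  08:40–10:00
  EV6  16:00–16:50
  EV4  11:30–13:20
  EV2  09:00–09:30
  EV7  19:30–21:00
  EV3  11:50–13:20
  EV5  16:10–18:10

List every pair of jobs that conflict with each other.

EV1 & EV2, EV3 & EV4, EV5 & EV6

Two intervals overlap when each starts before the other ends.
Sorted by start: EV1, EV2, EV4, EV3, EV6, EV5, EV7.
EV2 starts before EV1 ends → EV1 and EV2 overlap.
EV4 starts after EV1 ends; EV1 is clear from here.
EV4 starts after EV2 ends; EV2 is clear from here.
EV3 starts before EV4 ends → EV4 and EV3 overlap.
EV6 starts after EV4 ends; EV4 is clear from here.
EV6 starts after EV3 ends; EV3 is clear from here.
EV5 starts before EV6 ends → EV6 and EV5 overlap.
EV7 starts after EV6 ends.
EV7 starts after EV5 ends.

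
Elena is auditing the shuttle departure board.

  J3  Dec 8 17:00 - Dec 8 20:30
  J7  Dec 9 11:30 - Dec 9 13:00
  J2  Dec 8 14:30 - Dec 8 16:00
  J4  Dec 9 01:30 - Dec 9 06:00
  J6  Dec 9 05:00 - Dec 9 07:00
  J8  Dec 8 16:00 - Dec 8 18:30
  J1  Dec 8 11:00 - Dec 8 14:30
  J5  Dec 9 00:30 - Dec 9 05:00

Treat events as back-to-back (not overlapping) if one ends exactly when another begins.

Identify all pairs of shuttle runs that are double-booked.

Sorted by start: J1, J2, J8, J3, J5, J4, J6, J7.
J2 starts exactly when J1 ends (back-to-back, no overlap) — done with J1.
J8 starts exactly when J2 ends (back-to-back, no overlap) — done with J2.
J3 starts before J8 ends → J8 and J3 overlap.
J5 starts after J8 ends — done with J8.
J5 starts after J3 ends — done with J3.
J4 starts before J5 ends → J5 and J4 overlap.
J6 starts exactly when J5 ends (back-to-back, no overlap) — done with J5.
J6 starts before J4 ends → J4 and J6 overlap.
J7 starts after J4 ends.
J7 starts after J6 ends.

J3 & J8, J4 & J5, J4 & J6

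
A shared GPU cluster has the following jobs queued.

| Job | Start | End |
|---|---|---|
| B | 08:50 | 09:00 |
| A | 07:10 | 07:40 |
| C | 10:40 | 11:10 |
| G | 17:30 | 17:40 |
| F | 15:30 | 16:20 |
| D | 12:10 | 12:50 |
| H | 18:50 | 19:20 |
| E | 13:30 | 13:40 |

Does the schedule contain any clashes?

No

Sorted by start: A, B, C, D, E, F, G, H.
B starts after A ends; A is clear from here.
C starts after B ends; B is clear from here.
D starts after C ends; C is clear from here.
E starts after D ends; D is clear from here.
F starts after E ends; E is clear from here.
G starts after F ends; F is clear from here.
H starts after G ends.
Every pair is clear; the schedule has no overlaps.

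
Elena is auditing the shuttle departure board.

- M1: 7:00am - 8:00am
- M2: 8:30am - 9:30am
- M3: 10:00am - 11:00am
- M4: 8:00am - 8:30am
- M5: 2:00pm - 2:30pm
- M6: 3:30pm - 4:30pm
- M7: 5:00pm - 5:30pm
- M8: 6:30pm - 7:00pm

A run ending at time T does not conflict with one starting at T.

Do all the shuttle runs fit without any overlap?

Two intervals overlap when each starts before the other ends.
Sorted by start: M1, M4, M2, M3, M5, M6, M7, M8.
M4 starts exactly when M1 ends (back-to-back, no overlap) — done with M1.
M2 starts exactly when M4 ends (back-to-back, no overlap) — done with M4.
M3 starts after M2 ends — done with M2.
M5 starts after M3 ends — done with M3.
M6 starts after M5 ends — done with M5.
M7 starts after M6 ends — done with M6.
M8 starts after M7 ends.
Every pair is clear; the schedule has no overlaps.

Yes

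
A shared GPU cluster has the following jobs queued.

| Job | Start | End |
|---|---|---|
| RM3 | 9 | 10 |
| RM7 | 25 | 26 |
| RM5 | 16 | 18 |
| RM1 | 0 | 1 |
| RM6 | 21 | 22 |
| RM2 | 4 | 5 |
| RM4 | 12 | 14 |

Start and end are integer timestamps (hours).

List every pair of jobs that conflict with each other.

none

Sorted by start: RM1, RM2, RM3, RM4, RM5, RM6, RM7.
RM2 starts after RM1 ends, so nothing later overlaps RM1 either.
RM3 starts after RM2 ends, so nothing later overlaps RM2 either.
RM4 starts after RM3 ends, so nothing later overlaps RM3 either.
RM5 starts after RM4 ends, so nothing later overlaps RM4 either.
RM6 starts after RM5 ends, so nothing later overlaps RM5 either.
RM7 starts after RM6 ends.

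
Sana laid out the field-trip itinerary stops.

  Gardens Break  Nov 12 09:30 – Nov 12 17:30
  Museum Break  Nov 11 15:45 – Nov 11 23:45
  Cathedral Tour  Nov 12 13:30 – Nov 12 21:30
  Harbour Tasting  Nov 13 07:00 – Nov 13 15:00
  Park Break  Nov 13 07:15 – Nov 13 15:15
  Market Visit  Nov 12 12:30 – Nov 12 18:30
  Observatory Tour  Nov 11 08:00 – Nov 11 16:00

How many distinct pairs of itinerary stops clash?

5

Sorted by start: Observatory Tour, Museum Break, Gardens Break, Market Visit, Cathedral Tour, Harbour Tasting, Park Break.
Museum Break starts before Observatory Tour ends → Observatory Tour and Museum Break overlap.
Gardens Break starts after Observatory Tour ends; Observatory Tour is clear from here.
Gardens Break starts after Museum Break ends; Museum Break is clear from here.
Market Visit starts before Gardens Break ends → Gardens Break and Market Visit overlap.
Cathedral Tour starts before Gardens Break ends → Gardens Break and Cathedral Tour overlap.
Harbour Tasting starts after Gardens Break ends; Gardens Break is clear from here.
Cathedral Tour starts before Market Visit ends → Market Visit and Cathedral Tour overlap.
Harbour Tasting starts after Market Visit ends; Market Visit is clear from here.
Harbour Tasting starts after Cathedral Tour ends; Cathedral Tour is clear from here.
Park Break starts before Harbour Tasting ends → Harbour Tasting and Park Break overlap.
Overlapping pairs: Cathedral Tour & Gardens Break, Cathedral Tour & Market Visit, Gardens Break & Market Visit, Harbour Tasting & Park Break, Museum Break & Observatory Tour — 5 in total.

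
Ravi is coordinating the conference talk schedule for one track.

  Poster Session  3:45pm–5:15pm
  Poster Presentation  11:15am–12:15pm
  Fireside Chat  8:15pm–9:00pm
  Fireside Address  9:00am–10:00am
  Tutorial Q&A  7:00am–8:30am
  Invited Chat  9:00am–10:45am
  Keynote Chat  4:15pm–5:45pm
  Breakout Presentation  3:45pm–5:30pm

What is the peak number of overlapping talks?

Walk through starts and ends in time order (an end at T is processed before a start at T):
7:00am start Tutorial Q&A → 1
8:30am end Tutorial Q&A → 0
9:00am start Fireside Address → 1
9:00am start Invited Chat → 2
10:00am end Fireside Address → 1
10:45am end Invited Chat → 0
11:15am start Poster Presentation → 1
12:15pm end Poster Presentation → 0
3:45pm start Breakout Presentation → 1
3:45pm start Poster Session → 2
4:15pm start Keynote Chat → 3
5:15pm end Poster Session → 2
5:30pm end Breakout Presentation → 1
5:45pm end Keynote Chat → 0
8:15pm start Fireside Chat → 1
9:00pm end Fireside Chat → 0
Peak is 3, at 4:15pm (Breakout Presentation, Keynote Chat, Poster Session).

3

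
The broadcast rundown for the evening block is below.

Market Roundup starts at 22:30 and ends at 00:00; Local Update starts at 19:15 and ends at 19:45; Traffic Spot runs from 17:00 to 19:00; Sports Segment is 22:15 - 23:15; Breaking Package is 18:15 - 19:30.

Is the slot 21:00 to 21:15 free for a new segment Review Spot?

Yes — the slot is free

Traffic Spot: ends 19:00 at or before Review Spot starts 21:00 → clear.
Breaking Package: ends 19:30 at or before Review Spot starts 21:00 → clear.
Local Update: ends 19:45 at or before Review Spot starts 21:00 → clear.
Sports Segment: starts 22:15 at or after Review Spot ends 21:15 → clear.
Market Roundup: starts 22:30 at or after Review Spot ends 21:15 → clear.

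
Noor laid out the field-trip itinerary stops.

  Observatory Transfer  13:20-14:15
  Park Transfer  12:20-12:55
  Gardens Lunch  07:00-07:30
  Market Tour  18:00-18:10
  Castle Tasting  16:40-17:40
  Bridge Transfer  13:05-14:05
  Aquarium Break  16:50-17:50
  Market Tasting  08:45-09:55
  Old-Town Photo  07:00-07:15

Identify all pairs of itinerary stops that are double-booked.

Sorted by start: Gardens Lunch, Old-Town Photo, Market Tasting, Park Transfer, Bridge Transfer, Observatory Transfer, Castle Tasting, Aquarium Break, Market Tour.
Old-Town Photo starts before Gardens Lunch ends → Gardens Lunch and Old-Town Photo overlap.
Market Tasting starts after Gardens Lunch ends — done with Gardens Lunch.
Market Tasting starts after Old-Town Photo ends — done with Old-Town Photo.
Park Transfer starts after Market Tasting ends — done with Market Tasting.
Bridge Transfer starts after Park Transfer ends — done with Park Transfer.
Observatory Transfer starts before Bridge Transfer ends → Bridge Transfer and Observatory Transfer overlap.
Castle Tasting starts after Bridge Transfer ends — done with Bridge Transfer.
Castle Tasting starts after Observatory Transfer ends — done with Observatory Transfer.
Aquarium Break starts before Castle Tasting ends → Castle Tasting and Aquarium Break overlap.
Market Tour starts after Castle Tasting ends.
Market Tour starts after Aquarium Break ends.

Aquarium Break & Castle Tasting, Bridge Transfer & Observatory Transfer, Gardens Lunch & Old-Town Photo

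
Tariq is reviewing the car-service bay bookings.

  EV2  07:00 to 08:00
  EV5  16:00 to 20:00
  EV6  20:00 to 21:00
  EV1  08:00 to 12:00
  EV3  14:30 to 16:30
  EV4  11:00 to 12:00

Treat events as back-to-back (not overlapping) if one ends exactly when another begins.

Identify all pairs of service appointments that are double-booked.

EV1 & EV4, EV3 & EV5

Check each pair: they overlap iff neither finishes before the other starts.
Sorted by start: EV2, EV1, EV4, EV3, EV5, EV6.
EV1 starts exactly when EV2 ends (back-to-back, no overlap), so EV2 has no further overlaps.
EV4 starts before EV1 ends → EV1 and EV4 overlap.
EV3 starts after EV1 ends, so EV1 has no further overlaps.
EV3 starts after EV4 ends, so EV4 has no further overlaps.
EV5 starts before EV3 ends → EV3 and EV5 overlap.
EV6 starts after EV3 ends.
EV6 starts exactly when EV5 ends (back-to-back, no overlap).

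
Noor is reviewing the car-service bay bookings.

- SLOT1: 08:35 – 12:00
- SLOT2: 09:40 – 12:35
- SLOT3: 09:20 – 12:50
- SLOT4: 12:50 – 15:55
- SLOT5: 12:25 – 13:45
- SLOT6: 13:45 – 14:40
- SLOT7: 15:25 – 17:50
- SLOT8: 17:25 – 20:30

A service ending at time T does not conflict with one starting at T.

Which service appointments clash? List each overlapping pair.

Two intervals overlap when each starts before the other ends.
Sorted by start: SLOT1, SLOT3, SLOT2, SLOT5, SLOT4, SLOT6, SLOT7, SLOT8.
SLOT3 starts before SLOT1 ends → SLOT1 and SLOT3 overlap.
SLOT2 starts before SLOT1 ends → SLOT1 and SLOT2 overlap.
SLOT5 starts after SLOT1 ends, so nothing later overlaps SLOT1 either.
SLOT2 starts before SLOT3 ends → SLOT3 and SLOT2 overlap.
SLOT5 starts before SLOT3 ends → SLOT3 and SLOT5 overlap.
SLOT4 starts exactly when SLOT3 ends (back-to-back, no overlap), so nothing later overlaps SLOT3 either.
SLOT5 starts before SLOT2 ends → SLOT2 and SLOT5 overlap.
SLOT4 starts after SLOT2 ends, so nothing later overlaps SLOT2 either.
SLOT4 starts before SLOT5 ends → SLOT5 and SLOT4 overlap.
SLOT6 starts exactly when SLOT5 ends (back-to-back, no overlap), so nothing later overlaps SLOT5 either.
SLOT6 starts before SLOT4 ends → SLOT4 and SLOT6 overlap.
SLOT7 starts before SLOT4 ends → SLOT4 and SLOT7 overlap.
SLOT8 starts after SLOT4 ends.
SLOT7 starts after SLOT6 ends, so nothing later overlaps SLOT6 either.
SLOT8 starts before SLOT7 ends → SLOT7 and SLOT8 overlap.

SLOT1 & SLOT2, SLOT1 & SLOT3, SLOT2 & SLOT3, SLOT2 & SLOT5, SLOT3 & SLOT5, SLOT4 & SLOT5, SLOT4 & SLOT6, SLOT4 & SLOT7, SLOT7 & SLOT8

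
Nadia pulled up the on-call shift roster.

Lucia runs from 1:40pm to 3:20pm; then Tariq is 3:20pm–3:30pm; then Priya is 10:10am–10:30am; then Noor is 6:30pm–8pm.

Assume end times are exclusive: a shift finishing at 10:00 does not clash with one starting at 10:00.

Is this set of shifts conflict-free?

Sorted by start: Priya, Lucia, Tariq, Noor.
Lucia starts after Priya ends, so Priya has no further overlaps.
Tariq starts exactly when Lucia ends (back-to-back, no overlap), so Lucia has no further overlaps.
Noor starts after Tariq ends.
Every pair is clear; the schedule has no overlaps.

Yes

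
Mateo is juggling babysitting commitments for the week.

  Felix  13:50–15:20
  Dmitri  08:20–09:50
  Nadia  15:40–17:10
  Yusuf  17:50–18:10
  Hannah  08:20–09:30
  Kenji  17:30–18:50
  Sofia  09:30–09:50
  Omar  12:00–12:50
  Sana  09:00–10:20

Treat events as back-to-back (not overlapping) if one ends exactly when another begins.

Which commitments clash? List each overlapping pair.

Two intervals overlap when each starts before the other ends.
Sorted by start: Dmitri, Hannah, Sana, Sofia, Omar, Felix, Nadia, Kenji, Yusuf.
Hannah starts before Dmitri ends → Dmitri and Hannah overlap.
Sana starts before Dmitri ends → Dmitri and Sana overlap.
Sofia starts before Dmitri ends → Dmitri and Sofia overlap.
Omar starts after Dmitri ends, so Dmitri has no further overlaps.
Sana starts before Hannah ends → Hannah and Sana overlap.
Sofia starts exactly when Hannah ends (back-to-back, no overlap), so Hannah has no further overlaps.
Sofia starts before Sana ends → Sana and Sofia overlap.
Omar starts after Sana ends, so Sana has no further overlaps.
Omar starts after Sofia ends, so Sofia has no further overlaps.
Felix starts after Omar ends, so Omar has no further overlaps.
Nadia starts after Felix ends, so Felix has no further overlaps.
Kenji starts after Nadia ends, so Nadia has no further overlaps.
Yusuf starts before Kenji ends → Kenji and Yusuf overlap.

Dmitri & Hannah, Dmitri & Sana, Dmitri & Sofia, Hannah & Sana, Kenji & Yusuf, Sana & Sofia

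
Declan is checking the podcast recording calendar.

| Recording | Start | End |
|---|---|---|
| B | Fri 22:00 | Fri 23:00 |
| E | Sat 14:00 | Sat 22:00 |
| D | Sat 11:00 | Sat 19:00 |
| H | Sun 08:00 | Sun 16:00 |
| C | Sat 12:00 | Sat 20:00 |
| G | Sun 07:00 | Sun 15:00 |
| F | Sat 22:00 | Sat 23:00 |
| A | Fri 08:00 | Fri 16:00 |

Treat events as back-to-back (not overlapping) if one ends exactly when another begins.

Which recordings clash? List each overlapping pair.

C & D, C & E, D & E, G & H

Two intervals overlap when each starts before the other ends.
Sorted by start: A, B, D, C, E, F, G, H.
B starts after A ends, so nothing later overlaps A either.
D starts after B ends, so nothing later overlaps B either.
C starts before D ends → D and C overlap.
E starts before D ends → D and E overlap.
F starts after D ends, so nothing later overlaps D either.
E starts before C ends → C and E overlap.
F starts after C ends, so nothing later overlaps C either.
F starts exactly when E ends (back-to-back, no overlap), so nothing later overlaps E either.
G starts after F ends, so nothing later overlaps F either.
H starts before G ends → G and H overlap.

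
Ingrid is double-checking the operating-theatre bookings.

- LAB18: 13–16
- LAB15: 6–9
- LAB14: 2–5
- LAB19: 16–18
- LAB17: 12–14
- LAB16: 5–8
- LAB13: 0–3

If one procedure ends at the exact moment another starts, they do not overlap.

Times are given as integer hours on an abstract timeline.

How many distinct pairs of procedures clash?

Sorted by start: LAB13, LAB14, LAB16, LAB15, LAB17, LAB18, LAB19.
LAB14 starts before LAB13 ends → LAB13 and LAB14 overlap.
LAB16 starts after LAB13 ends, so nothing later overlaps LAB13 either.
LAB16 starts exactly when LAB14 ends (back-to-back, no overlap), so nothing later overlaps LAB14 either.
LAB15 starts before LAB16 ends → LAB16 and LAB15 overlap.
LAB17 starts after LAB16 ends, so nothing later overlaps LAB16 either.
LAB17 starts after LAB15 ends, so nothing later overlaps LAB15 either.
LAB18 starts before LAB17 ends → LAB17 and LAB18 overlap.
LAB19 starts after LAB17 ends.
LAB19 starts exactly when LAB18 ends (back-to-back, no overlap).
Overlapping pairs: LAB13 & LAB14, LAB15 & LAB16, LAB17 & LAB18 — 3 in total.

3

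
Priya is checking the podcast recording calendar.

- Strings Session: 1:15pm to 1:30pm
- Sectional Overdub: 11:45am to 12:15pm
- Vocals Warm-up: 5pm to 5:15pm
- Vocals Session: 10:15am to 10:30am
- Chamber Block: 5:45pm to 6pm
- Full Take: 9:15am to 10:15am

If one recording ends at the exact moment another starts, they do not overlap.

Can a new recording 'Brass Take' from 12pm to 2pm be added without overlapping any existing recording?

No — it overlaps Sectional Overdub, Strings Session

Full Take: ends 10:15am at or before Brass Take starts 12pm → clear.
Vocals Session: ends 10:30am at or before Brass Take starts 12pm → clear.
Sectional Overdub: starts 11:45am before Brass Take ends 2pm, and ends 12:15pm after Brass Take starts 12pm → overlap.
Strings Session: starts 1:15pm before Brass Take ends 2pm, and ends 1:30pm after Brass Take starts 12pm → overlap.
Vocals Warm-up: starts 5pm at or after Brass Take ends 2pm → clear.
Chamber Block: starts 5:45pm at or after Brass Take ends 2pm → clear.
Brass Take overlaps Sectional Overdub, Strings Session.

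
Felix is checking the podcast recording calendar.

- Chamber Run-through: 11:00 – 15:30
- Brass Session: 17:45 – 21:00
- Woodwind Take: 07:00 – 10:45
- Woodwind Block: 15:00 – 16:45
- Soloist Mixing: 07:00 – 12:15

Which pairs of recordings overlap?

Sorted by start: Woodwind Take, Soloist Mixing, Chamber Run-through, Woodwind Block, Brass Session.
Soloist Mixing starts before Woodwind Take ends → Woodwind Take and Soloist Mixing overlap.
Chamber Run-through starts after Woodwind Take ends — done with Woodwind Take.
Chamber Run-through starts before Soloist Mixing ends → Soloist Mixing and Chamber Run-through overlap.
Woodwind Block starts after Soloist Mixing ends — done with Soloist Mixing.
Woodwind Block starts before Chamber Run-through ends → Chamber Run-through and Woodwind Block overlap.
Brass Session starts after Chamber Run-through ends.
Brass Session starts after Woodwind Block ends.

Chamber Run-through & Soloist Mixing, Chamber Run-through & Woodwind Block, Soloist Mixing & Woodwind Take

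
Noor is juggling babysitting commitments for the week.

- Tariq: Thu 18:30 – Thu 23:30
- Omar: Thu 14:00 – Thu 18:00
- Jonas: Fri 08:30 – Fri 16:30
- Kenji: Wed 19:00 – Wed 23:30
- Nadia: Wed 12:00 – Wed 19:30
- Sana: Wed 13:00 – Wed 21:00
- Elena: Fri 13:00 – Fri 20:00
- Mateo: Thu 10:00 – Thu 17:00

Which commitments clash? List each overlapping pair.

Elena & Jonas, Kenji & Nadia, Kenji & Sana, Mateo & Omar, Nadia & Sana

Check each pair: they overlap iff neither finishes before the other starts.
Sorted by start: Nadia, Sana, Kenji, Mateo, Omar, Tariq, Jonas, Elena.
Sana starts before Nadia ends → Nadia and Sana overlap.
Kenji starts before Nadia ends → Nadia and Kenji overlap.
Mateo starts after Nadia ends, so nothing later overlaps Nadia either.
Kenji starts before Sana ends → Sana and Kenji overlap.
Mateo starts after Sana ends, so nothing later overlaps Sana either.
Mateo starts after Kenji ends, so nothing later overlaps Kenji either.
Omar starts before Mateo ends → Mateo and Omar overlap.
Tariq starts after Mateo ends, so nothing later overlaps Mateo either.
Tariq starts after Omar ends, so nothing later overlaps Omar either.
Jonas starts after Tariq ends, so nothing later overlaps Tariq either.
Elena starts before Jonas ends → Jonas and Elena overlap.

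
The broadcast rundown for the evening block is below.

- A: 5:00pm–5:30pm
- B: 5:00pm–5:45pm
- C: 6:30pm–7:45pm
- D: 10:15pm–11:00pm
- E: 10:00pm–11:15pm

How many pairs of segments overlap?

2

Two intervals overlap when each starts before the other ends.
Sorted by start: A, B, C, E, D.
B starts before A ends → A and B overlap.
C starts after A ends; A is clear from here.
C starts after B ends; B is clear from here.
E starts after C ends; C is clear from here.
D starts before E ends → E and D overlap.
Overlapping pairs: A & B, D & E — 2 in total.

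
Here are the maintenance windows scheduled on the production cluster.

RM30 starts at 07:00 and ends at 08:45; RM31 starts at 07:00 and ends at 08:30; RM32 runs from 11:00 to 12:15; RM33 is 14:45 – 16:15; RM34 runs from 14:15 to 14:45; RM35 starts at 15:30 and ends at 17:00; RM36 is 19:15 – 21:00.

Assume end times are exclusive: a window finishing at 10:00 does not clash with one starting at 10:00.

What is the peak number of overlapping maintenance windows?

2

Walk through starts and ends in time order (an end at T is processed before a start at T):
07:00 start RM30 → 1
07:00 start RM31 → 2
08:30 end RM31 → 1
08:45 end RM30 → 0
11:00 start RM32 → 1
12:15 end RM32 → 0
14:15 start RM34 → 1
14:45 end RM34 → 0
14:45 start RM33 → 1
15:30 start RM35 → 2
16:15 end RM33 → 1
17:00 end RM35 → 0
19:15 start RM36 → 1
21:00 end RM36 → 0
Peak is 2, at 07:00 (RM30, RM31).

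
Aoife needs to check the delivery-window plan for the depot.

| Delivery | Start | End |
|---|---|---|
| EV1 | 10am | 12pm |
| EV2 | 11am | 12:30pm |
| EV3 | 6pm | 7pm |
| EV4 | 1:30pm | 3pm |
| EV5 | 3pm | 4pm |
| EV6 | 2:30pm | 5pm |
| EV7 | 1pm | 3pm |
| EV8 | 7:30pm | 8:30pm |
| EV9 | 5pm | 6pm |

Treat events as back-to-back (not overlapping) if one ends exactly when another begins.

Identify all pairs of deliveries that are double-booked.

Sorted by start: EV1, EV2, EV7, EV4, EV6, EV5, EV9, EV3, EV8.
EV2 starts before EV1 ends → EV1 and EV2 overlap.
EV7 starts after EV1 ends, so nothing later overlaps EV1 either.
EV7 starts after EV2 ends, so nothing later overlaps EV2 either.
EV4 starts before EV7 ends → EV7 and EV4 overlap.
EV6 starts before EV7 ends → EV7 and EV6 overlap.
EV5 starts exactly when EV7 ends (back-to-back, no overlap), so nothing later overlaps EV7 either.
EV6 starts before EV4 ends → EV4 and EV6 overlap.
EV5 starts exactly when EV4 ends (back-to-back, no overlap), so nothing later overlaps EV4 either.
EV5 starts before EV6 ends → EV6 and EV5 overlap.
EV9 starts exactly when EV6 ends (back-to-back, no overlap), so nothing later overlaps EV6 either.
EV9 starts after EV5 ends, so nothing later overlaps EV5 either.
EV3 starts exactly when EV9 ends (back-to-back, no overlap), so nothing later overlaps EV9 either.
EV8 starts after EV3 ends.

EV1 & EV2, EV4 & EV6, EV4 & EV7, EV5 & EV6, EV6 & EV7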